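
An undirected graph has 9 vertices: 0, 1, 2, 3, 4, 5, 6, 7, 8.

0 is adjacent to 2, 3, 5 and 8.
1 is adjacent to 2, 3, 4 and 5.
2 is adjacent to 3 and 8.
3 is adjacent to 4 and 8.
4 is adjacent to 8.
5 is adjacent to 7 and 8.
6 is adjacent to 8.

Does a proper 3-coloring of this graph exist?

0, 2, 3, 8 are pairwise adjacent (a clique of size 4), so at least 4 colors are needed.
So 3 colors are not enough.

No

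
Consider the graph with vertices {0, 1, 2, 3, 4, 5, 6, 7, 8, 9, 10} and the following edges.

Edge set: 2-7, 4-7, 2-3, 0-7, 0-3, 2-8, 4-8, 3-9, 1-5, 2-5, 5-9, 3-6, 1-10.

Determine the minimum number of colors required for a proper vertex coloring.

2

2 and 3 are adjacent, so at least 2 colors are needed.
2 colors suffice: color a → {0, 1, 2, 4, 6, 9}; color b → {3, 5, 7, 8, 10}. Every edge joins two different colors.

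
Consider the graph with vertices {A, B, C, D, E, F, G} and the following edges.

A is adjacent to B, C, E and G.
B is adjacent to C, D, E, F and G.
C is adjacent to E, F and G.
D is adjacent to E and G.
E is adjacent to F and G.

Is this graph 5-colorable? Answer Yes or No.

Yes

The chromatic number is 5. A, B, C, E, G are pairwise adjacent (a clique of size 5), so at least 5 colors are needed.
5 colors suffice: A=purple, B=red, C=green, D=green, E=blue, F=yellow, G=yellow.
That is already a proper 5-coloring.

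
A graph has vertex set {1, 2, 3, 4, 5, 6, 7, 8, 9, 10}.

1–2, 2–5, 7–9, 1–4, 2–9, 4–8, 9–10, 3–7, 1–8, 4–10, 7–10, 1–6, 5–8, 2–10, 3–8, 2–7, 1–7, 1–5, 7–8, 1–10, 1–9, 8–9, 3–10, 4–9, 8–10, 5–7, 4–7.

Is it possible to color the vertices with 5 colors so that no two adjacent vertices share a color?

1, 4, 7, 8, 9, 10 are pairwise adjacent (a clique of size 6), so at least 6 colors are needed.
So 5 colors are not enough.

No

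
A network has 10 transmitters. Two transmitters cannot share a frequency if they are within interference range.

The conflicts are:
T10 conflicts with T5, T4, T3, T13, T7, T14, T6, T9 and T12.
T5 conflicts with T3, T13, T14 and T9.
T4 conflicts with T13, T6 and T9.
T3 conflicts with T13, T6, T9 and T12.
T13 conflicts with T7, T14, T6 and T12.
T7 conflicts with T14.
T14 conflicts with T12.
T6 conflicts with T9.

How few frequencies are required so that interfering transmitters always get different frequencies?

4

T10, T13, T7, T14 are mutually in conflict, so at least 4 frequencies are needed.
A valid assignment using 4 frequencies: T10=1, T5=4, T4=3, T3=3, T13=2, T7=4, T14=3, T6=4, T9=2, T12=4. Each listed conflict is separated.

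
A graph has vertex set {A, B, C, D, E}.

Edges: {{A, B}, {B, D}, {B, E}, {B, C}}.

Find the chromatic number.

2

A and B are adjacent, so at least 2 colors are needed.
One proper 2-coloring: A=blue, B=red, C=blue, D=blue, E=blue. No two adjacent vertices share a color.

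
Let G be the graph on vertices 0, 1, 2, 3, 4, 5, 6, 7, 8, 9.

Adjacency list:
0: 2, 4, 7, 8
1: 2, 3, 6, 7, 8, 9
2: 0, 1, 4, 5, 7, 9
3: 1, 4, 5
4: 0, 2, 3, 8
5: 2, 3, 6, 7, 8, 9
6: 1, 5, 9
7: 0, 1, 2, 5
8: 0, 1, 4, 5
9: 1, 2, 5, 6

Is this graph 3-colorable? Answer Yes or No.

Yes

The chromatic number is 3. 0, 4, 8 are mutually adjacent, so at least 3 colors are needed.
3 colors suffice: 0=red, 1=red, 2=blue, 3=blue, 4=green, 5=red, 6=blue, 7=green, 8=blue, 9=green.
That is already a proper 3-coloring.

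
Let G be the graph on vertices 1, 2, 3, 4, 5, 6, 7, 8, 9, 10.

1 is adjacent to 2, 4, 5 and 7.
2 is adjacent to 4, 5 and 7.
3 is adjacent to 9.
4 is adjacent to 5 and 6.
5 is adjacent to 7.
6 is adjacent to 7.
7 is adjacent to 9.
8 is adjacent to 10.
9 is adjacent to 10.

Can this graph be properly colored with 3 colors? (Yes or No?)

1, 2, 5, 7 form a clique, so at least 4 colors are needed.
So 3 colors are not enough.

No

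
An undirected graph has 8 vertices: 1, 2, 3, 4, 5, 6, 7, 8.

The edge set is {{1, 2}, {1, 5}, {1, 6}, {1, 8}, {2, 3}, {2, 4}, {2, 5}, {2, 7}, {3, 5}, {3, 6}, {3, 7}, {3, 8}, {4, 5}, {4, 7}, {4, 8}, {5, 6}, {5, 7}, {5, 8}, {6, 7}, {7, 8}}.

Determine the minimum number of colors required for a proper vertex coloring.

4

3, 5, 7, 8 are mutually adjacent (a clique of size 4), so at least 4 colors are needed.
4 colors suffice: color a → {5}; color b → {1, 7}; color c → {2, 6, 8}; color d → {3, 4}. No two adjacent vertices share a color.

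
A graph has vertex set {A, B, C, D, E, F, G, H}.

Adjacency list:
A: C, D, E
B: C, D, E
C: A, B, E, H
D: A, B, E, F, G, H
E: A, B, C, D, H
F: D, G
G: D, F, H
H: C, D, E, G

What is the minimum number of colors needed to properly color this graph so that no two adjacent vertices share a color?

3

D, F, G are pairwise adjacent, so at least 3 colors are needed.
3 colors suffice: color red → {C, D}; color blue → {E, G}; color green → {A, B, F, H}. Every edge joins two different colors.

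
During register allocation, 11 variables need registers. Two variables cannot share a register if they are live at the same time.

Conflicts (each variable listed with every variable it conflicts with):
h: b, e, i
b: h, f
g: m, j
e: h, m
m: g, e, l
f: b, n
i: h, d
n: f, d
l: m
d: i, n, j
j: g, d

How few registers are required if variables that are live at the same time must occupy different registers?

The cycle i-d-j-g-m-e-h-i has odd length 7, so it cannot be 2-colored; at least 3 registers are needed.
3 registers suffice: register 1 → {h, m, f, d}; register 2 → {b, g, e, i, n, l}; register 3 → {j}. No two conflicting variables share a register.

3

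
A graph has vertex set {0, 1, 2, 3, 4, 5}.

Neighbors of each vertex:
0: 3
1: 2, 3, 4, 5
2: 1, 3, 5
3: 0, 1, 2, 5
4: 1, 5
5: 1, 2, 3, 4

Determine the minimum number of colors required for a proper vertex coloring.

1, 2, 3, 5 form a clique, so at least 4 colors are needed.
A valid assignment using 4 colors: 0=a, 1=c, 2=d, 3=b, 4=b, 5=a. Each edge has distinct colors on its endpoints.

4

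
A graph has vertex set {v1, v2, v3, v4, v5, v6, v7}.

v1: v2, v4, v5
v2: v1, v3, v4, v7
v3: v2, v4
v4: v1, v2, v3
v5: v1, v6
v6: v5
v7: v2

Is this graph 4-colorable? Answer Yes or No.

Yes

The chromatic number is 3. v1, v2, v4 are mutually adjacent, so at least 3 colors are needed.
One proper 3-coloring: v1=2, v2=1, v3=2, v4=3, v5=1, v6=2, v7=2.
Since 4 ≥ 3, a proper 4-coloring certainly exists.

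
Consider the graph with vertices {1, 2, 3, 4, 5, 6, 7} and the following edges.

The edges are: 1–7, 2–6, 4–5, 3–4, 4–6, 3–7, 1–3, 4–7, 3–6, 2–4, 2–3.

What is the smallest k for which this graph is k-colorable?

4

2, 3, 4, 6 form a clique, so at least 4 colors are needed.
4 colors suffice: color red → {1, 4}; color blue → {3, 5}; color green → {2, 7}; color yellow → {6}. No two adjacent vertices share a color.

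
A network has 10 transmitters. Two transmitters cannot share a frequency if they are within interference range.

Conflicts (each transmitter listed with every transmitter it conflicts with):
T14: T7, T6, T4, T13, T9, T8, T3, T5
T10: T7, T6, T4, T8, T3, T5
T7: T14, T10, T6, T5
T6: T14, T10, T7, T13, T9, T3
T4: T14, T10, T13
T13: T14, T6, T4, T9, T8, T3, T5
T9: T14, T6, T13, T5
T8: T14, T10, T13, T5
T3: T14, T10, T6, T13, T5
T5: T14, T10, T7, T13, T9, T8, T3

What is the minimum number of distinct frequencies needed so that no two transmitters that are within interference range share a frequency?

T14, T13, T8, T5 pairwise conflict, so at least 4 frequencies are needed.
4 frequencies suffice: frequency 1 → {T14, T10}; frequency 2 → {T7, T13}; frequency 3 → {T6, T4, T5}; frequency 4 → {T9, T8, T3}. No two conflicting transmitters share a frequency.

4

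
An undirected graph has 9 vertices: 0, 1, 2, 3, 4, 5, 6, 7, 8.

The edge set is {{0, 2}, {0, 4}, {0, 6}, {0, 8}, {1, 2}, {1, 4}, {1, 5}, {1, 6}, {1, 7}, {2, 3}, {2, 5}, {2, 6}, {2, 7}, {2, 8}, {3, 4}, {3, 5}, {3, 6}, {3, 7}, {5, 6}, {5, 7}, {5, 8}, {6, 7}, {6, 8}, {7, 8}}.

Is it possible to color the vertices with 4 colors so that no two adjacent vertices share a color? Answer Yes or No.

No

2, 3, 5, 6, 7 form a clique, so at least 5 colors are needed.
So 4 colors are not enough.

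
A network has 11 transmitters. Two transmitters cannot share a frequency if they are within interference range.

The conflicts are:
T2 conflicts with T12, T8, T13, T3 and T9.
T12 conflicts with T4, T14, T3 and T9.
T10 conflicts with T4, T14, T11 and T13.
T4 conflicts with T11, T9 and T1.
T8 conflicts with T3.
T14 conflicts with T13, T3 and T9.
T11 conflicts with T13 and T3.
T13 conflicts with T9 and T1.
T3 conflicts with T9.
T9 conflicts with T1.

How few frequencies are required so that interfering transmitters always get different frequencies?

4

T2, T12, T3, T9 pairwise conflict, so at least 4 frequencies are needed.
4 frequencies suffice: frequency 1 → {T8, T11, T9}; frequency 2 → {T4, T13, T3}; frequency 3 → {T12, T10, T1}; frequency 4 → {T2, T14}. No two conflicting transmitters share a frequency.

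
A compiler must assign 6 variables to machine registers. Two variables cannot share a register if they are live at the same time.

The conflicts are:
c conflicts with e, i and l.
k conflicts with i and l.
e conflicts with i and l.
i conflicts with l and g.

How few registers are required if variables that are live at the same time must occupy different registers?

4

c, e, i, l are mutually in conflict, so at least 4 registers are needed.
Using 4 registers: c=3, k=3, e=4, i=1, l=2, g=2. Every pair that conflicts lands in different registers.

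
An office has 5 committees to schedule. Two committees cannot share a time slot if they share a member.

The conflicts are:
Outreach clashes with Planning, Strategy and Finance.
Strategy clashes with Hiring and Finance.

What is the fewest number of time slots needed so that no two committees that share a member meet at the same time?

Outreach, Strategy, Finance are mutually in conflict, so at least 3 time slots are needed.
A valid assignment using 3 time slots: Outreach=1, Planning=2, Strategy=2, Hiring=1, Finance=3. Every pair that conflicts lands in different time slots.

3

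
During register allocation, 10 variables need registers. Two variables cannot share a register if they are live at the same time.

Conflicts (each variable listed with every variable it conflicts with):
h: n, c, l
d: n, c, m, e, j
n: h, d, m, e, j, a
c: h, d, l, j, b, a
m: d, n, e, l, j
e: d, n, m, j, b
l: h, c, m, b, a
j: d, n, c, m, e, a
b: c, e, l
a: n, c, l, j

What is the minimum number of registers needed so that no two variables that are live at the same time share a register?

d, n, m, e, j pairwise conflict, so at least 5 registers are needed.
5 registers suffice: register 1 → {n, c}; register 2 → {l, j}; register 3 → {h, e, a}; register 4 → {d, b}; register 5 → {m}. Every pair that conflicts lands in different registers.

5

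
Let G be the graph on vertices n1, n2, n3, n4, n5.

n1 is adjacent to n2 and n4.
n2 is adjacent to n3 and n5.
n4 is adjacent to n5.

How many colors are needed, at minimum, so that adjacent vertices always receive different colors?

n1 and n2 are adjacent, so at least 2 colors are needed.
A valid assignment using 2 colors: n1=2, n2=1, n3=2, n4=1, n5=2. No two adjacent vertices share a color.

2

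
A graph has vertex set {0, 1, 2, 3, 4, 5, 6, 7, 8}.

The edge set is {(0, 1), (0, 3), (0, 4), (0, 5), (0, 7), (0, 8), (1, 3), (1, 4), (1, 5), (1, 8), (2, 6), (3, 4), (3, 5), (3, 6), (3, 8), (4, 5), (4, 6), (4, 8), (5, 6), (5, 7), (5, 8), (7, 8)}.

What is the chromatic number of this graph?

0, 1, 3, 4, 5, 8 form a clique, so at least 6 colors are needed.
6 colors suffice: color a → {2, 5}; color b → {3, 7}; color c → {0, 6}; color d → {4}; color e → {8}; color f → {1}. Each edge has distinct colors on its endpoints.

6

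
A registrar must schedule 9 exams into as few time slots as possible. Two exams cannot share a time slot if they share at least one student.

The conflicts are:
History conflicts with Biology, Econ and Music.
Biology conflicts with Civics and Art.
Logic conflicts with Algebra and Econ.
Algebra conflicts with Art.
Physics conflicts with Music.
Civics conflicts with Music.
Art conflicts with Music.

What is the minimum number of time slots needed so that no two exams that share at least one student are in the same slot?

2

History and Econ conflict, so at least 2 time slots are needed.
Using 2 time slots: History=2, Biology=1, Logic=2, Algebra=1, Physics=2, Econ=1, Civics=2, Art=2, Music=1. Each listed conflict is separated.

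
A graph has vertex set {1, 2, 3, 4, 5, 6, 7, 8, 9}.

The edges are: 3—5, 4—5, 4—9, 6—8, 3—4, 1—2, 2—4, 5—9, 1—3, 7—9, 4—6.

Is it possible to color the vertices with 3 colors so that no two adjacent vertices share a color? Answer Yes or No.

The chromatic number is 3. 3, 4, 5 are pairwise adjacent, so at least 3 colors are needed.
3 colors suffice: 1=red, 2=blue, 3=blue, 4=red, 5=green, 6=blue, 7=red, 8=red, 9=blue.
That is already a proper 3-coloring.

Yes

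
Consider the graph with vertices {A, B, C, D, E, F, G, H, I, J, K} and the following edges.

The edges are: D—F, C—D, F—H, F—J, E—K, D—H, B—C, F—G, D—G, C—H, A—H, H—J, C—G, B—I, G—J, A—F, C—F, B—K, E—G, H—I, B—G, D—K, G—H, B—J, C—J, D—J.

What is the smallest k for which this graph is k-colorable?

6

C, D, F, G, H, J are pairwise adjacent (a clique of size 6), so at least 6 colors are needed.
One proper 6-coloring: A=1, B=2, C=5, D=6, E=2, F=3, G=1, H=2, I=1, J=4, K=1. Each edge has distinct colors on its endpoints.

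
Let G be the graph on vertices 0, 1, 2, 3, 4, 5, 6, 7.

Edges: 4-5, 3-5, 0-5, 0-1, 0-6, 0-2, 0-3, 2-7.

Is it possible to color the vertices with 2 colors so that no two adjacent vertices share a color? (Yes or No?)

0, 3, 5 are pairwise adjacent, so at least 3 colors are needed.
So 2 colors are not enough.

No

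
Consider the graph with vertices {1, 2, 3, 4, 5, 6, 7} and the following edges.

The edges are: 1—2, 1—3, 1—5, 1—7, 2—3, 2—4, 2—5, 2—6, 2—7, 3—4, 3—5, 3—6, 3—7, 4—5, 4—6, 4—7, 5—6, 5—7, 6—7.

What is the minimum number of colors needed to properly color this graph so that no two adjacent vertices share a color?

6

2, 3, 4, 5, 6, 7 are mutually adjacent (a clique of size 6), so at least 6 colors are needed.
6 colors suffice: 1=purple, 2=yellow, 3=red, 4=purple, 5=blue, 6=orange, 7=green. Each edge has distinct colors on its endpoints.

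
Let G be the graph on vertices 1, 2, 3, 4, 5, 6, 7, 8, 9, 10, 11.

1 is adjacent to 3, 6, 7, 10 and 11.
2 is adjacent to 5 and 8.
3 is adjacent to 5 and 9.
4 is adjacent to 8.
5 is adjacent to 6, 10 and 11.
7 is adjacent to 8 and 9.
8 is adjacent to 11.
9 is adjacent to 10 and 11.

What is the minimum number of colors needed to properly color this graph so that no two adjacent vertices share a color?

1 and 3 are adjacent, so at least 2 colors are needed.
2 colors suffice: 1=red, 2=blue, 3=blue, 4=blue, 5=red, 6=blue, 7=blue, 8=red, 9=red, 10=blue, 11=blue. Each edge has distinct colors on its endpoints.

2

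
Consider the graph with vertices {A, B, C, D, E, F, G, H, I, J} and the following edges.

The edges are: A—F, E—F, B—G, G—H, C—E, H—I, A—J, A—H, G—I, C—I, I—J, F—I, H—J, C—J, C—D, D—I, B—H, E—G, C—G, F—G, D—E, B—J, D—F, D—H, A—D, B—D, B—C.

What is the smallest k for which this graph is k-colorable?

3

G, H, I are mutually adjacent, so at least 3 colors are needed.
3 colors suffice: color 1 → {D, G, J}; color 2 → {C, F, H}; color 3 → {A, B, E, I}. No two adjacent vertices share a color.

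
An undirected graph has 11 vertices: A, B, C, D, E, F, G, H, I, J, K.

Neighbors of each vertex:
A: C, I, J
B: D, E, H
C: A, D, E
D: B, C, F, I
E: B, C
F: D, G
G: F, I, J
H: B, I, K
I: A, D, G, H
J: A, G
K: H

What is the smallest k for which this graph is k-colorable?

2

G and I are adjacent, so at least 2 colors are needed.
2 colors suffice: color red → {B, C, F, I, J, K}; color blue → {A, D, E, G, H}. No two adjacent vertices share a color.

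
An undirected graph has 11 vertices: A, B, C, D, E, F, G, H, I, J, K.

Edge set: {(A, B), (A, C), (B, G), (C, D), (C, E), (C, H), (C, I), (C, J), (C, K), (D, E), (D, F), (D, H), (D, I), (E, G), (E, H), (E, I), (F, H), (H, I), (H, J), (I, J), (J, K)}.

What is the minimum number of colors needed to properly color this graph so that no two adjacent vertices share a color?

5

C, D, E, H, I are pairwise adjacent (a clique of size 5), so at least 5 colors are needed.
5 colors suffice: A=2, B=3, C=1, D=4, E=5, F=1, G=1, H=2, I=3, J=4, K=2. Every edge joins two different colors.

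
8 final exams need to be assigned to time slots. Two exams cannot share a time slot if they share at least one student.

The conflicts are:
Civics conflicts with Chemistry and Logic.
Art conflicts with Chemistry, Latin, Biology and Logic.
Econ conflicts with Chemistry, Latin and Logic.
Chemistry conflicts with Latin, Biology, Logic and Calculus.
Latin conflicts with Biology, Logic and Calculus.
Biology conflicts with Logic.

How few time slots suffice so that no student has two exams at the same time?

5

Art, Chemistry, Latin, Biology, Logic all conflict with each other, so at least 5 time slots are needed.
5 time slots suffice: time slot 1 → {Chemistry}; time slot 2 → {Logic, Calculus}; time slot 3 → {Civics, Latin}; time slot 4 → {Econ, Biology}; time slot 5 → {Art}. Each listed conflict is separated.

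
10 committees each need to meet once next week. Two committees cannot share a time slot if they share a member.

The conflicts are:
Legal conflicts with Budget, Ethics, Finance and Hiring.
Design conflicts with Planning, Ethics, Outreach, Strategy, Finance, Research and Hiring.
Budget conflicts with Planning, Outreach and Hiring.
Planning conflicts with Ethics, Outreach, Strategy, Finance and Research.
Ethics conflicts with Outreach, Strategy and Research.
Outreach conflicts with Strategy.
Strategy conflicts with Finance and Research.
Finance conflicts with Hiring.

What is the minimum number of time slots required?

Design, Planning, Ethics, Strategy, Research all conflict with each other, so at least 5 time slots are needed.
5 time slots suffice: time slot 1 → {Planning, Hiring}; time slot 2 → {Design, Budget}; time slot 3 → {Ethics, Finance}; time slot 4 → {Legal, Strategy}; time slot 5 → {Outreach, Research}. Each listed conflict is separated.

5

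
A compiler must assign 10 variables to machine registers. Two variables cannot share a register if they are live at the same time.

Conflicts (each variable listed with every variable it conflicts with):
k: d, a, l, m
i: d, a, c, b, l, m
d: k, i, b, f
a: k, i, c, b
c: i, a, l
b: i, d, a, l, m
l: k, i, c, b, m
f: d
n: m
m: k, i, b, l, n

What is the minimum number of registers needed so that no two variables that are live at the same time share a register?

i, b, l, m are mutually in conflict, so at least 4 registers are needed.
Using 4 registers: k=1, i=1, d=2, a=2, c=4, b=4, l=3, f=1, n=1, m=2. Every pair that conflicts lands in different registers.

4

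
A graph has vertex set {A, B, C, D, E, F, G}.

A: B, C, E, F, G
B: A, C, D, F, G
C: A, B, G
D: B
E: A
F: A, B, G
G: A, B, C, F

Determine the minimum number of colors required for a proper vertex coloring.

A, B, C, G are pairwise adjacent (a clique of size 4), so at least 4 colors are needed.
One proper 4-coloring: A=1, B=2, C=4, D=1, E=2, F=4, G=3. Each edge has distinct colors on its endpoints.

4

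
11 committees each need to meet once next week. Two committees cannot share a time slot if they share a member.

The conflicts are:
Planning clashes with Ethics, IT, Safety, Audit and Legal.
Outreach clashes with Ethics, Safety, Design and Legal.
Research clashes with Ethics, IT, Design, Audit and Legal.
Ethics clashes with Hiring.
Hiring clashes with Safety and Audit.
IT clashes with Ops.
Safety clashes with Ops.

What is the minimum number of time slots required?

2

Research and Audit conflict, so at least 2 time slots are needed.
2 time slots suffice: Planning=1, Outreach=1, Research=1, Ethics=2, Hiring=1, IT=2, Safety=2, Design=2, Audit=2, Ops=1, Legal=2. Each listed conflict is separated.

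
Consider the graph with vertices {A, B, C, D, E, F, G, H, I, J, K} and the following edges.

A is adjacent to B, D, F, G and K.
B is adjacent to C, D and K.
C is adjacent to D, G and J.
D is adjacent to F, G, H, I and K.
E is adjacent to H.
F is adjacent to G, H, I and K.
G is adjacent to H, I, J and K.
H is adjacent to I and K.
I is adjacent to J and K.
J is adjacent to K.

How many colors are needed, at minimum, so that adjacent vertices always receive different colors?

D, F, G, H, I, K are mutually adjacent (a clique of size 6), so at least 6 colors are needed.
One proper 6-coloring: A=5, B=2, C=1, D=3, E=1, F=4, G=2, H=5, I=6, J=3, K=1. No two adjacent vertices share a color.

6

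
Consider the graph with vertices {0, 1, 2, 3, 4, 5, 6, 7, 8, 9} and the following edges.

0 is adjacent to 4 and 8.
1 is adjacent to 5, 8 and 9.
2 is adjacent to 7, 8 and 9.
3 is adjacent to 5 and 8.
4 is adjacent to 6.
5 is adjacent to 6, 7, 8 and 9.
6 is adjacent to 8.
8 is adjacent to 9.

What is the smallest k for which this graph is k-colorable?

4

1, 5, 8, 9 are pairwise adjacent (a clique of size 4), so at least 4 colors are needed.
A valid assignment using 4 colors: 0=blue, 1=yellow, 2=blue, 3=green, 4=red, 5=blue, 6=green, 7=red, 8=red, 9=green. Each edge has distinct colors on its endpoints.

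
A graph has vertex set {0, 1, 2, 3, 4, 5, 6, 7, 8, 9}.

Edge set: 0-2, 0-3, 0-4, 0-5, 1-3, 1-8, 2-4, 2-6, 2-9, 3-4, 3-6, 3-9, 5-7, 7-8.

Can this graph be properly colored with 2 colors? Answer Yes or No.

0, 2, 4 form a triangle, so at least 3 colors are needed.
So 2 colors are not enough.

No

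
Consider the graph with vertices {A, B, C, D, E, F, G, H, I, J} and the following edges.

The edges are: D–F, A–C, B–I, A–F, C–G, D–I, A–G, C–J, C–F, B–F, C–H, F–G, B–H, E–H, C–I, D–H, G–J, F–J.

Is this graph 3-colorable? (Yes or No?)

C, F, G, J are mutually adjacent (a clique of size 4), so at least 4 colors are needed.
So 3 colors are not enough.

No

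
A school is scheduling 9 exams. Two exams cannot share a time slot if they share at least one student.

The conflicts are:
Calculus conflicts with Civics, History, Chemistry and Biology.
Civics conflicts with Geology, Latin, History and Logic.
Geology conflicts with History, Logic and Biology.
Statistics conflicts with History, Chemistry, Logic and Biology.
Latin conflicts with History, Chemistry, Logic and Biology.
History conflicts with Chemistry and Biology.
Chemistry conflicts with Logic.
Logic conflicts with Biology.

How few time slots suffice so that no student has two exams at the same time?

3

Latin, History, Chemistry are mutually in conflict, so at least 3 time slots are needed.
Using 3 time slots: Calculus=3, Civics=2, Geology=3, Statistics=3, Latin=3, History=1, Chemistry=2, Logic=1, Biology=2. No two conflicting exams share a time slot.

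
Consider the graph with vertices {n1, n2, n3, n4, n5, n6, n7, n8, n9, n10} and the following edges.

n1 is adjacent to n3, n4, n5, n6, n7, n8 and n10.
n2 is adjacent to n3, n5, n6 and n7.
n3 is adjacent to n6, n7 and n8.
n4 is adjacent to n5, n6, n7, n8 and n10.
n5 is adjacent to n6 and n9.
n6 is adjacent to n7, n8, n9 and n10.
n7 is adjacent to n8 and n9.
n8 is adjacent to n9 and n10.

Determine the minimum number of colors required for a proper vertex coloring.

n1, n4, n6, n8, n10 are mutually adjacent (a clique of size 5), so at least 5 colors are needed.
One proper 5-coloring: n1=2, n2=2, n3=5, n4=5, n5=3, n6=1, n7=4, n8=3, n9=2, n10=4. Every edge joins two different colors.

5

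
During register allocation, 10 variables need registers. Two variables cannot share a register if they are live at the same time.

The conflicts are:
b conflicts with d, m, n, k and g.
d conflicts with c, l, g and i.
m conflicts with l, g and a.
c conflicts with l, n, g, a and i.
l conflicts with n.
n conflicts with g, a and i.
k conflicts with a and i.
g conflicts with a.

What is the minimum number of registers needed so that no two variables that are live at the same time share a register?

c, n, g, a pairwise conflict, so at least 4 registers are needed.
4 registers suffice: b=2, d=1, m=1, c=2, l=3, n=1, k=1, g=3, a=4, i=3. No two conflicting variables share a register.

4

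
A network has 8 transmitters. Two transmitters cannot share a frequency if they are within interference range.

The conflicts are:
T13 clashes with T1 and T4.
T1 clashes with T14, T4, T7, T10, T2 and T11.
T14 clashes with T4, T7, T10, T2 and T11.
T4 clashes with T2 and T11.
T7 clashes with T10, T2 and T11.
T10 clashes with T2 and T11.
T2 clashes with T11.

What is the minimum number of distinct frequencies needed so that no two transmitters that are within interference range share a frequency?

T1, T14, T7, T10, T2, T11 pairwise conflict, so at least 6 frequencies are needed.
Using 6 frequencies: T13=2, T1=1, T14=4, T4=5, T7=6, T10=5, T2=2, T11=3. Every pair that conflicts lands in different frequencies.

6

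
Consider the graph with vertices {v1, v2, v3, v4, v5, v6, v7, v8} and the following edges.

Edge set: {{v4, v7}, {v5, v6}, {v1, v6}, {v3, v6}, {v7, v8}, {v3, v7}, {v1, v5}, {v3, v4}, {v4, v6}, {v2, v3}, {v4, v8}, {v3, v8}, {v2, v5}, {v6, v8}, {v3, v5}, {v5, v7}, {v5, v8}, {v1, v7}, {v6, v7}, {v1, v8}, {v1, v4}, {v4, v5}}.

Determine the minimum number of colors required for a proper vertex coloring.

6

v3, v4, v5, v6, v7, v8 form a clique, so at least 6 colors are needed.
One proper 6-coloring: v1=2, v2=3, v3=2, v4=3, v5=1, v6=5, v7=4, v8=6. No two adjacent vertices share a color.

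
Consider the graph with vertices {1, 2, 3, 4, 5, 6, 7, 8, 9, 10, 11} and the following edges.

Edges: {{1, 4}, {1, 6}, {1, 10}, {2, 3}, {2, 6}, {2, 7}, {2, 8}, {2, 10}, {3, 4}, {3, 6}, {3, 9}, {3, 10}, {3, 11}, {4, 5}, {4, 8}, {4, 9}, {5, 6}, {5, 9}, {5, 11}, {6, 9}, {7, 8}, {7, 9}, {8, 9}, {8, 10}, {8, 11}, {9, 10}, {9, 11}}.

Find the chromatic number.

8, 9, 11 are pairwise adjacent, so at least 3 colors are needed.
3 colors suffice: color a → {1, 2, 9}; color b → {3, 5, 8}; color c → {4, 6, 7, 10, 11}. No two adjacent vertices share a color.

3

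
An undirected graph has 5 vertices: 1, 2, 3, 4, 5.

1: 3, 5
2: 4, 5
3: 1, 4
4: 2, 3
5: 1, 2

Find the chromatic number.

3

The cycle 1-5-2-4-3-1 has odd length 5, so it cannot be 2-colored; at least 3 colors are needed.
One proper 3-coloring: 1=b, 2=a, 3=a, 4=b, 5=c. Every edge joins two different colors.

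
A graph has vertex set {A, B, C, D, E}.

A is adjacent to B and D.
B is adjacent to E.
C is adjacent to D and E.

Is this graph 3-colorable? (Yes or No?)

The chromatic number is 3. The cycle B-E-C-D-A-B has odd length 5, so it cannot be 2-colored; at least 3 colors are needed.
3 colors suffice: color 1 → {A, C}; color 2 → {D, E}; color 3 → {B}.
That is already a proper 3-coloring.

Yes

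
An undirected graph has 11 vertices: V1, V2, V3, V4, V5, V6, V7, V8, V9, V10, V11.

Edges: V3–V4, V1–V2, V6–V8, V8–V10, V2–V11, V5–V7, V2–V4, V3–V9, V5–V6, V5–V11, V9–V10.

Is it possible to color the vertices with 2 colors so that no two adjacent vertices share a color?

The cycle V4-V3-V9-V10-V8-V6-V5-V11-V2-V4 has odd length 9, so it cannot be 2-colored; at least 3 colors are needed.
So 2 colors are not enough.

No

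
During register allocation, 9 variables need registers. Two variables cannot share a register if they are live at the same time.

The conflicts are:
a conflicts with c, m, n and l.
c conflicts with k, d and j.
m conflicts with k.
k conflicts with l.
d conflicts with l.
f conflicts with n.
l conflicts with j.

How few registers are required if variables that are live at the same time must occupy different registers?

c and j conflict, so at least 2 registers are needed.
2 registers suffice: a=1, c=2, m=2, k=1, d=1, f=1, n=2, l=2, j=1. Each listed conflict is separated.

2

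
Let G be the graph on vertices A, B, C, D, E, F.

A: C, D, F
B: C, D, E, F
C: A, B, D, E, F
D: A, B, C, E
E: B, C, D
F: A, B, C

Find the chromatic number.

4

B, C, D, E are pairwise adjacent (a clique of size 4), so at least 4 colors are needed.
4 colors suffice: color red → {C}; color blue → {A, B}; color green → {D, F}; color yellow → {E}. Each edge has distinct colors on its endpoints.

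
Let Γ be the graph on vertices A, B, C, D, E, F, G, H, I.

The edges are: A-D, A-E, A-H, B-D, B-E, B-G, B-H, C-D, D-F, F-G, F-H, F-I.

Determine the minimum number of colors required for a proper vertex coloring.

F and G are adjacent, so at least 2 colors are needed.
2 colors suffice: color 1 → {A, B, C, F}; color 2 → {D, E, G, H, I}. Each edge has distinct colors on its endpoints.

2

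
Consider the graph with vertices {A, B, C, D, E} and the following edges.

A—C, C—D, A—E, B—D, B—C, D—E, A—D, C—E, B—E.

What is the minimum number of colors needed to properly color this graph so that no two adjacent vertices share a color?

B, C, D, E form a clique, so at least 4 colors are needed.
4 colors suffice: color red → {E}; color blue → {D}; color green → {C}; color yellow → {A, B}. Every edge joins two different colors.

4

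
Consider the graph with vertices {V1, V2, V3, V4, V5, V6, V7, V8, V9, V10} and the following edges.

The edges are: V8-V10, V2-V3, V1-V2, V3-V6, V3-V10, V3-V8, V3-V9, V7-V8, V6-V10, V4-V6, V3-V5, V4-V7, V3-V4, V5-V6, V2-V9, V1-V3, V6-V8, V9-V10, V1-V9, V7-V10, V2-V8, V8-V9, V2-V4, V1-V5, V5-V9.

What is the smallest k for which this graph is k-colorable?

V3, V6, V8, V10 are pairwise adjacent (a clique of size 4), so at least 4 colors are needed.
4 colors suffice: color 1 → {V3, V7}; color 2 → {V1, V4, V8}; color 3 → {V6, V9}; color 4 → {V2, V5, V10}. Each edge has distinct colors on its endpoints.

4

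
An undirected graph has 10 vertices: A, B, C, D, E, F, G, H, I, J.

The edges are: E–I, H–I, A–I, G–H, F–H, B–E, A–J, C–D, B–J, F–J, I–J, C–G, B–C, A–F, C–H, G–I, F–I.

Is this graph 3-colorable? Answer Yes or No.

A, F, I, J are pairwise adjacent (a clique of size 4), so at least 4 colors are needed.
So 3 colors are not enough.

No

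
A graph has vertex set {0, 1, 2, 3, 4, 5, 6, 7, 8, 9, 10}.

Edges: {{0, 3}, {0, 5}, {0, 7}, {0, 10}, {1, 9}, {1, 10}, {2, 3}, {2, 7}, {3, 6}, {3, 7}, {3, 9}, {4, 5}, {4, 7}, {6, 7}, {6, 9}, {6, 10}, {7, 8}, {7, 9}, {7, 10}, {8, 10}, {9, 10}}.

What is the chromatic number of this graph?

6, 7, 9, 10 form a clique, so at least 4 colors are needed.
4 colors suffice: color a → {1, 5, 7}; color b → {3, 4, 10}; color c → {0, 2, 8, 9}; color d → {6}. No two adjacent vertices share a color.

4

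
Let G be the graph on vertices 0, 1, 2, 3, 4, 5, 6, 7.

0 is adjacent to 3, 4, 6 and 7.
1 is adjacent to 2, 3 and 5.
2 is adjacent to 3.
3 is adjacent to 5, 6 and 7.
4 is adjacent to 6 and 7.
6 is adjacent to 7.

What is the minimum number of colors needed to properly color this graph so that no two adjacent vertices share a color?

4

0, 4, 6, 7 form a clique, so at least 4 colors are needed.
4 colors suffice: color a → {3, 4}; color b → {0, 1}; color c → {2, 5, 6}; color d → {7}. Every edge joins two different colors.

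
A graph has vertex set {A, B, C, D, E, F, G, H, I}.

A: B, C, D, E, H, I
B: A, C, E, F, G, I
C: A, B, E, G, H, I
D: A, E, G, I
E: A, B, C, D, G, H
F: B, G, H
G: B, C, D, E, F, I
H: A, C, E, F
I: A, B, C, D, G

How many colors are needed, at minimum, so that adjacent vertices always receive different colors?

B, C, G, I form a clique, so at least 4 colors are needed.
A valid assignment using 4 colors: A=red, B=blue, C=green, D=blue, E=yellow, F=green, G=red, H=blue, I=yellow. No two adjacent vertices share a color.

4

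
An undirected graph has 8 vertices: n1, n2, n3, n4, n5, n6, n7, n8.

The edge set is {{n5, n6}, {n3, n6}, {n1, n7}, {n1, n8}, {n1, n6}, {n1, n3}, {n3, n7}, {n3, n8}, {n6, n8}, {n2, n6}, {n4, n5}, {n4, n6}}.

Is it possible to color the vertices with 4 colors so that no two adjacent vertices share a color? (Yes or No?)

The chromatic number is 4. n1, n3, n6, n8 form a clique, so at least 4 colors are needed.
4 colors suffice: n1=3, n2=2, n3=2, n4=2, n5=3, n6=1, n7=1, n8=4.
That is already a proper 4-coloring.

Yes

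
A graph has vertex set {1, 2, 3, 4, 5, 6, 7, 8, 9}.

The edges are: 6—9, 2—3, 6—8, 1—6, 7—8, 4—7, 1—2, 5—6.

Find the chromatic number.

2

4 and 7 are adjacent, so at least 2 colors are needed.
One proper 2-coloring: 1=blue, 2=red, 3=blue, 4=blue, 5=blue, 6=red, 7=red, 8=blue, 9=blue. No two adjacent vertices share a color.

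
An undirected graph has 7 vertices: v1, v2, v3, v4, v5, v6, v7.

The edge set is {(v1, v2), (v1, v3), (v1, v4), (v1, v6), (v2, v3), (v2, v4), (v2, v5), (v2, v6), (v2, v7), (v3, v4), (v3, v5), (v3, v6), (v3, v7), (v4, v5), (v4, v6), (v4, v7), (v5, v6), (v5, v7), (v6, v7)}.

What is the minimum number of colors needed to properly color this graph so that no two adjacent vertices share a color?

v2, v3, v4, v5, v6, v7 are pairwise adjacent (a clique of size 6), so at least 6 colors are needed.
One proper 6-coloring: v1=5, v2=4, v3=3, v4=2, v5=5, v6=1, v7=6. Each edge has distinct colors on its endpoints.

6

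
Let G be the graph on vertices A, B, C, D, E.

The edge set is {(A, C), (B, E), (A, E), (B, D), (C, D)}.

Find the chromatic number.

The cycle E-B-D-C-A-E has odd length 5, so it cannot be 2-colored; at least 3 colors are needed.
A valid assignment using 3 colors: A=1, B=2, C=2, D=1, E=3. Each edge has distinct colors on its endpoints.

3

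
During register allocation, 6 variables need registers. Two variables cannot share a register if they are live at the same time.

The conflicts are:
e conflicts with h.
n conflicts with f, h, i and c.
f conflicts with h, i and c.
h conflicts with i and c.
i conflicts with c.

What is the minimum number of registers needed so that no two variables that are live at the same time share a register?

5

n, f, h, i, c pairwise conflict, so at least 5 registers are needed.
5 registers suffice: register 1 → {h}; register 2 → {e, n}; register 3 → {f}; register 4 → {i}; register 5 → {c}. Each listed conflict is separated.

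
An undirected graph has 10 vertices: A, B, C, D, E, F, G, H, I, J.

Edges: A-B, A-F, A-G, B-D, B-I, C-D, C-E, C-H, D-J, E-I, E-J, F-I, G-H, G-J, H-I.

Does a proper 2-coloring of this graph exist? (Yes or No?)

The cycle B-D-J-G-A-B has odd length 5, so it cannot be 2-colored; at least 3 colors are needed.
So 2 colors are not enough.

No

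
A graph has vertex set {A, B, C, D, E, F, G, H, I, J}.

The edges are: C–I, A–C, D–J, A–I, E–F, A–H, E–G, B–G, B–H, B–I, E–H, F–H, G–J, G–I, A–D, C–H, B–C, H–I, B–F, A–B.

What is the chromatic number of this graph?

A, B, C, H, I form a clique, so at least 5 colors are needed.
5 colors suffice: color 1 → {B, E, J}; color 2 → {D, G, H}; color 3 → {F, I}; color 4 → {A}; color 5 → {C}. Each edge has distinct colors on its endpoints.

5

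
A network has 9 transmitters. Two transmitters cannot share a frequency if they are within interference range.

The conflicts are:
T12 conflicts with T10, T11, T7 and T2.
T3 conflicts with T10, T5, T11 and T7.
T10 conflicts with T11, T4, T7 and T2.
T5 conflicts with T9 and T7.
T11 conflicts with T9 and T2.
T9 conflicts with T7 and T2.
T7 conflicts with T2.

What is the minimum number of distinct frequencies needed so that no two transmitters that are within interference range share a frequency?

4

T12, T10, T7, T2 all conflict with each other, so at least 4 frequencies are needed.
4 frequencies suffice: frequency 1 → {T10, T9}; frequency 2 → {T11, T4, T7}; frequency 3 → {T3, T2}; frequency 4 → {T12, T5}. No two conflicting transmitters share a frequency.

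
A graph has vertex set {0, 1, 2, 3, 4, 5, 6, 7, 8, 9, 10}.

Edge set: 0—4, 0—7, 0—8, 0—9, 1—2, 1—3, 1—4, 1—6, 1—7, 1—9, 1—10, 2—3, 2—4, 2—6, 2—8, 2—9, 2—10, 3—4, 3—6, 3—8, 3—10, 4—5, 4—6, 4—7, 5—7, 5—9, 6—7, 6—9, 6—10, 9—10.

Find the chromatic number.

5

1, 2, 3, 6, 10 are pairwise adjacent (a clique of size 5), so at least 5 colors are needed.
5 colors suffice: 0=a, 1=a, 2=c, 3=e, 4=d, 5=a, 6=b, 7=c, 8=b, 9=e, 10=d. Every edge joins two different colors.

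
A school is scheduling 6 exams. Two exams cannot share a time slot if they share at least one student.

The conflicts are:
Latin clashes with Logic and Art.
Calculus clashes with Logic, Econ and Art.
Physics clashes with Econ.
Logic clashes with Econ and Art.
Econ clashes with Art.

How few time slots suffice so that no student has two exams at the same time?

Calculus, Logic, Econ, Art all conflict with each other, so at least 4 time slots are needed.
A valid assignment using 4 time slots: Latin=1, Calculus=4, Physics=2, Logic=2, Econ=1, Art=3. Each listed conflict is separated.

4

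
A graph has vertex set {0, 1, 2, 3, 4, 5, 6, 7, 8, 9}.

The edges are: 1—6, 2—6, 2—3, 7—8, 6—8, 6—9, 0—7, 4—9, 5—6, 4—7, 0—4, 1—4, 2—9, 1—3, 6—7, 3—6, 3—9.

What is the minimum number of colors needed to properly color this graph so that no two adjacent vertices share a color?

4

2, 3, 6, 9 are mutually adjacent (a clique of size 4), so at least 4 colors are needed.
A valid assignment using 4 colors: 0=c, 1=b, 2=d, 3=c, 4=a, 5=b, 6=a, 7=b, 8=c, 9=b. Each edge has distinct colors on its endpoints.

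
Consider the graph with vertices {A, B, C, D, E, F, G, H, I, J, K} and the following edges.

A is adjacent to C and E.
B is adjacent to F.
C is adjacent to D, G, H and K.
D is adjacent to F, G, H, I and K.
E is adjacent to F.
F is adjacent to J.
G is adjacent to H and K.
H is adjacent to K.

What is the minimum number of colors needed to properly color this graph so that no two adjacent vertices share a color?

5

C, D, G, H, K are pairwise adjacent (a clique of size 5), so at least 5 colors are needed.
5 colors suffice: color 1 → {B, D, E, J}; color 2 → {C, F, I}; color 3 → {A, H}; color 4 → {K}; color 5 → {G}. Every edge joins two different colors.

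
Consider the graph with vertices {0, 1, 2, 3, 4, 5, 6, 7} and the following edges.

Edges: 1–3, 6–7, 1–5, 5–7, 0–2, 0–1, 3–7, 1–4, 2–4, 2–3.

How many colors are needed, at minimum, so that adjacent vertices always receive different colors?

2

6 and 7 are adjacent, so at least 2 colors are needed.
2 colors suffice: color a → {1, 2, 7}; color b → {0, 3, 4, 5, 6}. Every edge joins two different colors.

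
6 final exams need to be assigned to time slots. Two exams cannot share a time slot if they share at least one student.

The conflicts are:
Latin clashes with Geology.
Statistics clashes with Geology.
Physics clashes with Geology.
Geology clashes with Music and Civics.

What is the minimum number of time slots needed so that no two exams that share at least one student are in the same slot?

2

Geology and Music conflict, so at least 2 time slots are needed.
A valid assignment using 2 time slots: Latin=2, Statistics=2, Physics=2, Geology=1, Music=2, Civics=2. Every pair that conflicts lands in different time slots.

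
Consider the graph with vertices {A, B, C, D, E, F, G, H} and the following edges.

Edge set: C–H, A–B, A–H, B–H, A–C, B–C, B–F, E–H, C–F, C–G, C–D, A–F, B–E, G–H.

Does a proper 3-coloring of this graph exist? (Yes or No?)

A, B, C, F form a clique, so at least 4 colors are needed.
So 3 colors are not enough.

No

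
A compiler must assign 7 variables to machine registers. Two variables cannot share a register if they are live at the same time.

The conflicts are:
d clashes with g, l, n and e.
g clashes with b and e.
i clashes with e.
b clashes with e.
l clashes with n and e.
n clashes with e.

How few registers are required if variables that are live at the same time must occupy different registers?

d, l, n, e all conflict with each other, so at least 4 registers are needed.
4 registers suffice: d=2, g=3, i=2, b=2, l=4, n=3, e=1. Each listed conflict is separated.

4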